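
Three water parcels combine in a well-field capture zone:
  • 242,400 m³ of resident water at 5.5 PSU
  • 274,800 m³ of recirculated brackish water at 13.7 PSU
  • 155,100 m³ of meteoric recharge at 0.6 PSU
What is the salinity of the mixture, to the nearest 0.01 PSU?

7.72 PSU

Conserving salt mass:
salt = 242,400×5.5 + 274,800×13.7 + 155,100×0.6 = 1,333,200 + 3,764,760 + 93,060 = 5,191,020
volume = 242,400 + 274,800 + 155,100 = 672,300 m³
S = 5,191,020 / 672,300 = 7.7213 PSU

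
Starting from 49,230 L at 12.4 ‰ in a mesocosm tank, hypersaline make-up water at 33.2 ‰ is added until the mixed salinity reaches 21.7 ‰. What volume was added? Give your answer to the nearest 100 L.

39800 L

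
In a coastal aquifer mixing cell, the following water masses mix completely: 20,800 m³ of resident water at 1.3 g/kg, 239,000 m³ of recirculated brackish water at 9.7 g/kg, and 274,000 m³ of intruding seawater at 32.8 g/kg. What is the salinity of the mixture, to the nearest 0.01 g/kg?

21.23 g/kg

By conservation of dissolved salt,
salt = 20,800×1.3 + 239,000×9.7 + 274,000×32.8 = 27,040 + 2,318,300 + 8,987,200 = 11,332,540
volume = 20,800 + 239,000 + 274,000 = 533,800 m³
S = 11,332,540 / 533,800 = 21.2299 g/kg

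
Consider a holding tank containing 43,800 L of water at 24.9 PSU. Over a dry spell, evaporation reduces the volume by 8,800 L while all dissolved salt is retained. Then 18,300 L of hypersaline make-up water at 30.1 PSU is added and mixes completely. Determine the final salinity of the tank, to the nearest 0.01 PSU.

30.80 PSU

After evaporation: salt = 43,800×24.9 = 1,090,620; volume = 43,800 − 8,800 = 35,000 L
After mixing: salt = 1,090,620 + 18,300×30.1 = 1,641,450; volume = 35,000 + 18,300 = 53,300 L
S = 1,641,450 / 53,300 = 30.7964 PSU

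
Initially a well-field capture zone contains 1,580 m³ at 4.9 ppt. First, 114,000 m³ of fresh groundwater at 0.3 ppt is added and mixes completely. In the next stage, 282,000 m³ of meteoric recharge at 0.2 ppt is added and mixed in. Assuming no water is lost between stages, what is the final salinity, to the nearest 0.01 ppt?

Mass of salt is conserved:
Initial salt = 1,580×4.9 = 7,742
After stage 1: salt = 7,742 + 114,000×0.3 = 41,942; volume = 115,580 m³; S = 0.363 ppt
After stage 2: salt = 41,942 + 282,000×0.2 = 98,342; volume = 397,580 m³
S = 98,342 / 397,580 = 0.2474 ppt

0.25 ppt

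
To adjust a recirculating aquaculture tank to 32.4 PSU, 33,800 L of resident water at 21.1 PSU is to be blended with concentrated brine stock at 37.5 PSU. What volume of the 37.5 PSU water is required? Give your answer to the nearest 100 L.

Salt balance: 33,800×21.1 + V×37.5 = (33,800+V)×32.4
713,180 + 37.5V = 1,095,120 + 32.4V
381,940 = 5.1V
V = 74,890.2 L

74900 L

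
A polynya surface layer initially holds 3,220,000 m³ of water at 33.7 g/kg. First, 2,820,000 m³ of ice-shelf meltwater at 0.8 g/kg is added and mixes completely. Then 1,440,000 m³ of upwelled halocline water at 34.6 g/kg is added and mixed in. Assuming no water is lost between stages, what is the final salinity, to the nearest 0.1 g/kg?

Total salt / total volume:
Initial salt = 3,220,000×33.7 = 108,514,000
After stage 1: salt = 108,514,000 + 2,820,000×0.8 = 110,770,000; volume = 6,040,000 m³; S = 18.339 g/kg
After stage 2: salt = 110,770,000 + 1,440,000×34.6 = 160,594,000; volume = 7,480,000 m³
S = 160,594,000 / 7,480,000 = 21.4698 g/kg

21.5 g/kg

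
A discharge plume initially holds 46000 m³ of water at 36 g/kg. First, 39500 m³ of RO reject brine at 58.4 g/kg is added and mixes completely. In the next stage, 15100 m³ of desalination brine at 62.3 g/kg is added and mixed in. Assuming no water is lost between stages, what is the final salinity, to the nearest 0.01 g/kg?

Conserving salt mass:
Initial salt = 46,000×36 = 1,656,000
After stage 1: salt = 1,656,000 + 39,500×58.4 = 3,962,800; volume = 85,500 m³; S = 46.349 g/kg
After stage 2: salt = 3,962,800 + 15,100×62.3 = 4,903,530; volume = 100,600 m³
S = 4,903,530 / 100,600 = 48.7428 g/kg

48.74 g/kg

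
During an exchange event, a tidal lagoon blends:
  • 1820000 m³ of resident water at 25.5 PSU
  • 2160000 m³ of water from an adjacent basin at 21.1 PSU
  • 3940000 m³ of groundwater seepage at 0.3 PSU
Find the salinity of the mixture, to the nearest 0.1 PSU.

Mass of salt is conserved:
salt = 1,820,000×25.5 + 2,160,000×21.1 + 3,940,000×0.3 = 46,410,000 + 45,576,000 + 1,182,000 = 93,168,000
volume = 1,820,000 + 2,160,000 + 3,940,000 = 7,920,000 m³
S = 93,168,000 / 7,920,000 = 11.764 PSU

11.8 PSU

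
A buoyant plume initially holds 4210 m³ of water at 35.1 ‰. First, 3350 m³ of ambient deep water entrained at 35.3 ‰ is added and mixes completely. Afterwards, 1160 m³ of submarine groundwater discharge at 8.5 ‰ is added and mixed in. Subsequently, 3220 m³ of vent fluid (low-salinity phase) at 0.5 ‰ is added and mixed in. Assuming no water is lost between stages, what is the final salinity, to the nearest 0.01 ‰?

23.24 ‰

Mass of salt is conserved:
Initial salt = 4,210×35.1 = 147,771
After stage 1: salt = 147,771 + 3,350×35.3 = 266,026; volume = 7,560 m³; S = 35.189 ‰
After stage 2: salt = 266,026 + 1,160×8.5 = 275,886; volume = 8,720 m³; S = 31.638 ‰
After stage 3: salt = 275,886 + 3,220×0.5 = 277,496; volume = 11,940 m³
S = 277,496 / 11,940 = 23.2409 ‰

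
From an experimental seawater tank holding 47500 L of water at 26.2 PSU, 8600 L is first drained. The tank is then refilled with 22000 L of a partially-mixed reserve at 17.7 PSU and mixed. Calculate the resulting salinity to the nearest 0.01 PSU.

Remaining after removal: 38,900 L at 26.2 PSU (salt = 1,019,180)
After addition: salt = 1,019,180 + 22,000×17.7 = 1,408,580; volume = 60,900 L
S = 1,408,580 / 60,900 = 23.1294 PSU

23.13 PSU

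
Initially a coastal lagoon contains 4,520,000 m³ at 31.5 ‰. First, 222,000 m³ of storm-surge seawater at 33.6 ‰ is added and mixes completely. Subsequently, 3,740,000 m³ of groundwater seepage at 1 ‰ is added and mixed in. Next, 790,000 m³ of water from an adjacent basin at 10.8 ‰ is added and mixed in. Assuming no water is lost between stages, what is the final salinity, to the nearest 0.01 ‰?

17.48 ‰

Salt balance:
Initial salt = 4,520,000×31.5 = 142,380,000
After stage 1: salt = 142,380,000 + 222,000×33.6 = 149,839,200; volume = 4,742,000 m³; S = 31.598 ‰
After stage 2: salt = 149,839,200 + 3,740,000×1 = 153,579,200; volume = 8,482,000 m³; S = 18.106 ‰
After stage 3: salt = 153,579,200 + 790,000×10.8 = 162,111,200; volume = 9,272,000 m³
S = 162,111,200 / 9,272,000 = 17.484 ‰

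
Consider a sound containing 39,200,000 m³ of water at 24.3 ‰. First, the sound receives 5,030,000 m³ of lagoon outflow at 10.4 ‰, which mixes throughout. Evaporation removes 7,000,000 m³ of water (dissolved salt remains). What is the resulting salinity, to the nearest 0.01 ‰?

26.99 ‰

After mixing: salt = 39,200,000×24.3 + 5,030,000×10.4 = 1,004,872,000; volume = 44,230,000 m³
After evaporation: salt unchanged = 1,004,872,000; volume = 44,230,000 − 7,000,000 = 37,230,000 m³
S = 1,004,872,000 / 37,230,000 = 26.9909 ‰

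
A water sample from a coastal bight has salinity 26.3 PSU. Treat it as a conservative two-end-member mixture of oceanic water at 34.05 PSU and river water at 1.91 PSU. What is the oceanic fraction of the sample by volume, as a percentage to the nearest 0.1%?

Let g be the oceanic fraction. Salt balance per unit volume:
g×34.05 + (1−g)×1.91 = 26.3
g = (26.3 − 1.91) / (34.05 − 1.91) = 24.39/32.14 = 0.7589

75.9%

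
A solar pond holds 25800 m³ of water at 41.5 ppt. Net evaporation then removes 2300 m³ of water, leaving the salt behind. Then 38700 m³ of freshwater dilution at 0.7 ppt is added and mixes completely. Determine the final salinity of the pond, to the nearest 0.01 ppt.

17.65 ppt

After evaporation: salt = 25,800×41.5 = 1,070,700; volume = 25,800 − 2,300 = 23,500 m³
After mixing: salt = 1,070,700 + 38,700×0.7 = 1,097,790; volume = 23,500 + 38,700 = 62,200 m³
S = 1,097,790 / 62,200 = 17.6494 ppt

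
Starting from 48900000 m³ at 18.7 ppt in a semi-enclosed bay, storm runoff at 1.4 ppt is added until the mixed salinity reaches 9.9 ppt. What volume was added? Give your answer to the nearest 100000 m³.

50600000 m³

Salt balance: 48,900,000×18.7 + V×1.4 = (48,900,000+V)×9.9
914,430,000 + 1.4V = 484,110,000 + 9.9V
430,320,000 = 8.5V
V = 50,625,882.35 m³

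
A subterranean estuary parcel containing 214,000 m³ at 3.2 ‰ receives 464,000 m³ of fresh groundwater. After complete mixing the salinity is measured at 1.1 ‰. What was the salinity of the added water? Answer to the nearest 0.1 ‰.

0.1 ‰

Salt balance: 214,000×3.2 + 464,000×S = 678,000×1.1
684,800 + 464,000·S = 745,800
S = (745,800 − 684,800) / 464,000 = 0.1315 ‰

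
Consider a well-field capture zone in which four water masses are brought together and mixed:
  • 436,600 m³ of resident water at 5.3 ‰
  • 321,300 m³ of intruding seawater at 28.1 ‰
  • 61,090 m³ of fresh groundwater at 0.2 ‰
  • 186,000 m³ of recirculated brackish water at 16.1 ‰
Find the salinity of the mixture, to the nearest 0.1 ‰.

14.3 ‰

Total salt / total volume:
salt = 436,600×5.3 + 321,300×28.1 + 61,090×0.2 + 186,000×16.1 = 2,313,980 + 9,028,530 + 12,218 + 2,994,600 = 14,349,328
volume = 436,600 + 321,300 + 61,090 + 186,000 = 1,004,990 m³
S = 14,349,328 / 1,004,990 = 14.278 ‰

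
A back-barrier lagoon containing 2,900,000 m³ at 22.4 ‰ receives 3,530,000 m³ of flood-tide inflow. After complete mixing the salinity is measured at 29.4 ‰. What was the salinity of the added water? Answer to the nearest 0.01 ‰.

Salt balance: 2,900,000×22.4 + 3,530,000×S = 6,430,000×29.4
64,960,000 + 3,530,000·S = 189,042,000
S = (189,042,000 − 64,960,000) / 3,530,000 = 35.1507 ‰

35.15 ‰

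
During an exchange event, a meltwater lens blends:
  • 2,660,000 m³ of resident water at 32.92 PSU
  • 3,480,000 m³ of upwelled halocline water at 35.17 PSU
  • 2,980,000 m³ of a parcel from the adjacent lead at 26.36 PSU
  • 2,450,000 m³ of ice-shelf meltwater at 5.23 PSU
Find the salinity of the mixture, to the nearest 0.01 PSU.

26.04 PSU

Conserving salt mass:
salt = 2,660,000×32.92 + 3,480,000×35.17 + 2,980,000×26.36 + 2,450,000×5.23 = 87,567,200 + 122,391,600 + 78,552,800 + 12,813,500 = 301,325,100
volume = 2,660,000 + 3,480,000 + 2,980,000 + 2,450,000 = 11,570,000 m³
S = 301,325,100 / 11,570,000 = 26.0437 PSU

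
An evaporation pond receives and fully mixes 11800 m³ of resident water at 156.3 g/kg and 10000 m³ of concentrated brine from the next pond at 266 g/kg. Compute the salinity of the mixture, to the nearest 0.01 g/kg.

206.62 g/kg

Total salt / total volume:
salt = 11,800×156.3 + 10,000×266 = 1,844,340 + 2,660,000 = 4,504,340
volume = 11,800 + 10,000 = 21,800 m³
S = 4,504,340 / 21,800 = 206.6211 g/kg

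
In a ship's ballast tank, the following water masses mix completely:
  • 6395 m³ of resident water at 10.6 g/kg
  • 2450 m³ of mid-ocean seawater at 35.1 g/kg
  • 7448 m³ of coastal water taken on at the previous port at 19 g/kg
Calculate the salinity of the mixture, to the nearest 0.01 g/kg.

By conservation of dissolved salt,
salt = 6,395×10.6 + 2,450×35.1 + 7,448×19 = 67,787 + 85,995 + 141,512 = 295,294
volume = 6,395 + 2,450 + 7,448 = 16,293 m³
S = 295,294 / 16,293 = 18.124 g/kg

18.12 g/kg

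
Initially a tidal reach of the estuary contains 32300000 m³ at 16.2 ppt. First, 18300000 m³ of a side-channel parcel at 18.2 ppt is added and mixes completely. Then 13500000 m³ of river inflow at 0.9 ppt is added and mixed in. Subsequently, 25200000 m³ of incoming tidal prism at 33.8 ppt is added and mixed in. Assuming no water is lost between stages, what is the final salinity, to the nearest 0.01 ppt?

19.26 ppt

Total salt / total volume:
Initial salt = 32,300,000×16.2 = 523,260,000
After stage 1: salt = 523,260,000 + 18,300,000×18.2 = 856,320,000; volume = 50,600,000 m³; S = 16.923 ppt
After stage 2: salt = 856,320,000 + 13,500,000×0.9 = 868,470,000; volume = 64,100,000 m³; S = 13.549 ppt
After stage 3: salt = 868,470,000 + 25,200,000×33.8 = 1,720,230,000; volume = 89,300,000 m³
S = 1,720,230,000 / 89,300,000 = 19.2635 ppt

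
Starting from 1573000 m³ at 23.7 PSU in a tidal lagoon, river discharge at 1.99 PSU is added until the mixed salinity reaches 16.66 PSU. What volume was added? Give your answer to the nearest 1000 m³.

755000 m³

Salt balance: 1,573,000×23.7 + V×1.99 = (1,573,000+V)×16.66
37,280,100 + 1.99V = 26,206,180 + 16.66V
11,073,920 = 14.67V
V = 754,868.44 m³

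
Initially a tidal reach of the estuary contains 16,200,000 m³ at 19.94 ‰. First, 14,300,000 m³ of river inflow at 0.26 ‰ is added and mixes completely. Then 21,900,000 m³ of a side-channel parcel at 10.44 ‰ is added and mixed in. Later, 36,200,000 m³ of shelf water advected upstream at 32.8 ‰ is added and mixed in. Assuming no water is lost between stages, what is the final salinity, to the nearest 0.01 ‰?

Salt balance:
Initial salt = 16,200,000×19.94 = 323,028,000
After stage 1: salt = 323,028,000 + 14,300,000×0.26 = 326,746,000; volume = 30,500,000 m³; S = 10.713 ‰
After stage 2: salt = 326,746,000 + 21,900,000×10.44 = 555,382,000; volume = 52,400,000 m³; S = 10.599 ‰
After stage 3: salt = 555,382,000 + 36,200,000×32.8 = 1,742,742,000; volume = 88,600,000 m³
S = 1,742,742,000 / 88,600,000 = 19.6698 ‰

19.67 ‰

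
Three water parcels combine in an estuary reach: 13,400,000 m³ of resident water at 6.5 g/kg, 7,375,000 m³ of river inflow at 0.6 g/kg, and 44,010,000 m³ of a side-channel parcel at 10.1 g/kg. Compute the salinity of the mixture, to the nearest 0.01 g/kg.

By conservation of dissolved salt,
salt = 13,400,000×6.5 + 7,375,000×0.6 + 44,010,000×10.1 = 87,100,000 + 4,425,000 + 444,501,000 = 536,026,000
volume = 13,400,000 + 7,375,000 + 44,010,000 = 64,785,000 m³
S = 536,026,000 / 64,785,000 = 8.2739 g/kg

8.27 g/kg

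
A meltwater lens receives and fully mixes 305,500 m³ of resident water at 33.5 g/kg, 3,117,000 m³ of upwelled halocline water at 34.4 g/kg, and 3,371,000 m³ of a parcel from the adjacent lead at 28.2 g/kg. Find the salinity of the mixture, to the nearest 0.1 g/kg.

By conservation of dissolved salt,
salt = 305,500×33.5 + 3,117,000×34.4 + 3,371,000×28.2 = 10,234,250 + 107,224,800 + 95,062,200 = 212,521,250
volume = 305,500 + 3,117,000 + 3,371,000 = 6,793,500 m³
S = 212,521,250 / 6,793,500 = 31.283 g/kg

31.3 g/kg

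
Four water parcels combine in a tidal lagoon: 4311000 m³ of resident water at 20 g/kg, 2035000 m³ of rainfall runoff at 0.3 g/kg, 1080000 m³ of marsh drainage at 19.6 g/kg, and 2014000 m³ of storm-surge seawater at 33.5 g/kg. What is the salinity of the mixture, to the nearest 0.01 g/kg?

18.59 g/kg

Total salt / total volume:
salt = 4,311,000×20 + 2,035,000×0.3 + 1,080,000×19.6 + 2,014,000×33.5 = 86,220,000 + 610,500 + 21,168,000 + 67,469,000 = 175,467,500
volume = 4,311,000 + 2,035,000 + 1,080,000 + 2,014,000 = 9,440,000 m³
S = 175,467,500 / 9,440,000 = 18.5877 g/kg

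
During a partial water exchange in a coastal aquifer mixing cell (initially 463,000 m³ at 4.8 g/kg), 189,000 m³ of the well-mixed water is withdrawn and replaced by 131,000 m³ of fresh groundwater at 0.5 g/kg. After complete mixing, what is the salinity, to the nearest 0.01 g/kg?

3.41 g/kg

Remaining after removal: 274,000 m³ at 4.8 g/kg (salt = 1,315,200)
After addition: salt = 1,315,200 + 131,000×0.5 = 1,380,700; volume = 405,000 m³
S = 1,380,700 / 405,000 = 3.4091 g/kg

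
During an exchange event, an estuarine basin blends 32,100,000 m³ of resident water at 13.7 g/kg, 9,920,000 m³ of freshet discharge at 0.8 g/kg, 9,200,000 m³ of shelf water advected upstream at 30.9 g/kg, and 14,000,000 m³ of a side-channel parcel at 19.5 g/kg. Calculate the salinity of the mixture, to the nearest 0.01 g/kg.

15.41 g/kg

Total salt / total volume:
salt = 32,100,000×13.7 + 9,920,000×0.8 + 9,200,000×30.9 + 14,000,000×19.5 = 439,770,000 + 7,936,000 + 284,280,000 + 273,000,000 = 1,004,986,000
volume = 32,100,000 + 9,920,000 + 9,200,000 + 14,000,000 = 65,220,000 m³
S = 1,004,986,000 / 65,220,000 = 15.4092 g/kg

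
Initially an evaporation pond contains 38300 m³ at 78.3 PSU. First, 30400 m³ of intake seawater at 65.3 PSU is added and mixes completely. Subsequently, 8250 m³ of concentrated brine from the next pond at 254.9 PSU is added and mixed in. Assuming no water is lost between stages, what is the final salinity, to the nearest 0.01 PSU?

Total salt / total volume:
Initial salt = 38,300×78.3 = 2,998,890
After stage 1: salt = 2,998,890 + 30,400×65.3 = 4,984,010; volume = 68,700 m³; S = 72.547 PSU
After stage 2: salt = 4,984,010 + 8,250×254.9 = 7,086,935; volume = 76,950 m³
S = 7,086,935 / 76,950 = 92.0979 PSU

92.10 PSU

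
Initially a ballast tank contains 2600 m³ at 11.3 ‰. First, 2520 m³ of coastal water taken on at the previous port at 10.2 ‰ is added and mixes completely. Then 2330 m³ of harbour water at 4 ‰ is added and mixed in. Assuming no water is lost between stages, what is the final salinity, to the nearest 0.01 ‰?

8.64 ‰

Total salt / total volume:
Initial salt = 2,600×11.3 = 29,380
After stage 1: salt = 29,380 + 2,520×10.2 = 55,084; volume = 5,120 m³; S = 10.759 ‰
After stage 2: salt = 55,084 + 2,330×4 = 64,404; volume = 7,450 m³
S = 64,404 / 7,450 = 8.6448 ‰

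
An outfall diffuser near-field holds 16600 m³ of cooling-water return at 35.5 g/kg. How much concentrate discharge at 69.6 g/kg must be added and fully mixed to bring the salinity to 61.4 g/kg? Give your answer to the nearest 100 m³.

Salt balance: 16,600×35.5 + V×69.6 = (16,600+V)×61.4
589,300 + 69.6V = 1,019,240 + 61.4V
429,940 = 8.2V
V = 52,431.71 m³

52400 m³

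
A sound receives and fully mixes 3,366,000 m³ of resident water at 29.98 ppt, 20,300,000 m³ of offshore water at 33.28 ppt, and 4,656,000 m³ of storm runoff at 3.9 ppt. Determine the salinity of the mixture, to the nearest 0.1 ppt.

By conservation of dissolved salt,
salt = 3,366,000×29.98 + 20,300,000×33.28 + 4,656,000×3.9 = 100,912,680 + 675,584,000 + 18,158,400 = 794,655,080
volume = 3,366,000 + 20,300,000 + 4,656,000 = 28,322,000 m³
S = 794,655,080 / 28,322,000 = 28.058 ppt

28.1 ppt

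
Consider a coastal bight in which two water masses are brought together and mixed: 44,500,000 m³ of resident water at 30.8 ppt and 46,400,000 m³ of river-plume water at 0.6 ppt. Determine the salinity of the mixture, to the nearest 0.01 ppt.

15.38 ppt

Weighted by volume,
salt = 44,500,000×30.8 + 46,400,000×0.6 = 1,370,600,000 + 27,840,000 = 1,398,440,000
volume = 44,500,000 + 46,400,000 = 90,900,000 m³
S = 1,398,440,000 / 90,900,000 = 15.3844 ppt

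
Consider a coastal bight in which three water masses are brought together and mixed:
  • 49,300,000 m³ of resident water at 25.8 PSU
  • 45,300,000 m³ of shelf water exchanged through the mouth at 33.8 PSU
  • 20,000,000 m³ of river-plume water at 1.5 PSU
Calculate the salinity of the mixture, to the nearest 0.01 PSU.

24.72 PSU

Weighted by volume,
salt = 49,300,000×25.8 + 45,300,000×33.8 + 20,000,000×1.5 = 1,271,940,000 + 1,531,140,000 + 30,000,000 = 2,833,080,000
volume = 49,300,000 + 45,300,000 + 20,000,000 = 114,600,000 m³
S = 2,833,080,000 / 114,600,000 = 24.7215 PSU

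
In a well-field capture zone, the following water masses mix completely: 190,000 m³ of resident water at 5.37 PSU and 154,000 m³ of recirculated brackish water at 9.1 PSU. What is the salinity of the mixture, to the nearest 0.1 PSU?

Total salt / total volume:
salt = 190,000×5.37 + 154,000×9.1 = 1,020,300 + 1,401,400 = 2,421,700
volume = 190,000 + 154,000 = 344,000 m³
S = 2,421,700 / 344,000 = 7.04 PSU

7.0 PSU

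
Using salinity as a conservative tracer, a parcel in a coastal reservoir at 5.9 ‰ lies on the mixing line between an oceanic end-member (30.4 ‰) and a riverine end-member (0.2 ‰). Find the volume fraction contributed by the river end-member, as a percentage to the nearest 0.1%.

81.1%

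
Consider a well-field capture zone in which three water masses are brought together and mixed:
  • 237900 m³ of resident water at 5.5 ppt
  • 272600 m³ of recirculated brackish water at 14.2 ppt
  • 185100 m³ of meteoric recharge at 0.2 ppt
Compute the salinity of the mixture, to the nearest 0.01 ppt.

7.50 ppt

By conservation of dissolved salt,
salt = 237,900×5.5 + 272,600×14.2 + 185,100×0.2 = 1,308,450 + 3,870,920 + 37,020 = 5,216,390
volume = 237,900 + 272,600 + 185,100 = 695,600 m³
S = 5,216,390 / 695,600 = 7.4991 ppt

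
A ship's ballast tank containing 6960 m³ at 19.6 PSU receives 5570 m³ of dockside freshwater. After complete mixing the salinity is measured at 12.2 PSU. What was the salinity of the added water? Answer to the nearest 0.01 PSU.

Salt balance: 6,960×19.6 + 5,570×S = 12,530×12.2
136,416 + 5,570·S = 152,866
S = (152,866 − 136,416) / 5,570 = 2.9533 PSU

2.95 PSU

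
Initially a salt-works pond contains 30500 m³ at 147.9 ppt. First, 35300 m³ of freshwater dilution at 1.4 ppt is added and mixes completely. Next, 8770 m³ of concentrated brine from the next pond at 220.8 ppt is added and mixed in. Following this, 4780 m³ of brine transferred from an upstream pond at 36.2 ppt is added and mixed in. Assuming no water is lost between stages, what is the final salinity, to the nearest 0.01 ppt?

Mass of salt is conserved:
Initial salt = 30,500×147.9 = 4,510,950
After stage 1: salt = 4,510,950 + 35,300×1.4 = 4,560,370; volume = 65,800 m³; S = 69.307 ppt
After stage 2: salt = 4,560,370 + 8,770×220.8 = 6,496,786; volume = 74,570 m³; S = 87.123 ppt
After stage 3: salt = 6,496,786 + 4,780×36.2 = 6,669,822; volume = 79,350 m³
S = 6,669,822 / 79,350 = 84.0557 ppt

84.06 ppt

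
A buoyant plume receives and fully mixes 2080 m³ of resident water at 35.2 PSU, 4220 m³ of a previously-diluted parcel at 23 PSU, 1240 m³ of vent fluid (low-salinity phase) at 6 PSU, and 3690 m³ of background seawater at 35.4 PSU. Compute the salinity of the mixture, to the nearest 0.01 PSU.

27.46 PSU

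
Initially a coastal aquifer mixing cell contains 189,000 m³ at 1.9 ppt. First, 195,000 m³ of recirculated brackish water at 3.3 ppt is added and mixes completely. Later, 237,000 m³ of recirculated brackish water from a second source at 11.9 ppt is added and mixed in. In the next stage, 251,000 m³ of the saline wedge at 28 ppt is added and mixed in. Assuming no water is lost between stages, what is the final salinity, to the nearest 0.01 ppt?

12.44 ppt

By conservation of dissolved salt,
Initial salt = 189,000×1.9 = 359,100
After stage 1: salt = 359,100 + 195,000×3.3 = 1,002,600; volume = 384,000 m³; S = 2.611 ppt
After stage 2: salt = 1,002,600 + 237,000×11.9 = 3,822,900; volume = 621,000 m³; S = 6.156 ppt
After stage 3: salt = 3,822,900 + 251,000×28 = 10,850,900; volume = 872,000 m³
S = 10,850,900 / 872,000 = 12.4437 ppt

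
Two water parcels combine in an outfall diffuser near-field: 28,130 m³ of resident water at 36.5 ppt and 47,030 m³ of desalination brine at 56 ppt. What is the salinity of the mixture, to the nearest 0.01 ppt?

Total salt / total volume:
salt = 28,130×36.5 + 47,030×56 = 1,026,745 + 2,633,680 = 3,660,425
volume = 28,130 + 47,030 = 75,160 m³
S = 3,660,425 / 75,160 = 48.7018 ppt

48.70 ppt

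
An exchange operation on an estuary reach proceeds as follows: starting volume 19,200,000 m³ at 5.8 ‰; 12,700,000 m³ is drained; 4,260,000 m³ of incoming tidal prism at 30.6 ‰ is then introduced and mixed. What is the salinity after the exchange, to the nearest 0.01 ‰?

Remaining after removal: 6,500,000 m³ at 5.8 ‰ (salt = 37,700,000)
After addition: salt = 37,700,000 + 4,260,000×30.6 = 168,056,000; volume = 10,760,000 m³
S = 168,056,000 / 10,760,000 = 15.6186 ‰

15.62 ‰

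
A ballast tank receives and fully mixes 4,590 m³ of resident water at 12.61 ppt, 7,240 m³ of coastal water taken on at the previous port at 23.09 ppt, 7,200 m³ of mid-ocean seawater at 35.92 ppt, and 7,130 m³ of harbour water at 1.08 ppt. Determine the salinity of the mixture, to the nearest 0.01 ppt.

18.78 ppt

Salt balance:
salt = 4,590×12.61 + 7,240×23.09 + 7,200×35.92 + 7,130×1.08 = 57,879.9 + 167,171.6 + 258,624 + 7,700.4 = 491,375.9
volume = 4,590 + 7,240 + 7,200 + 7,130 = 26,160 m³
S = 491,375.9 / 26,160 = 18.7835 ppt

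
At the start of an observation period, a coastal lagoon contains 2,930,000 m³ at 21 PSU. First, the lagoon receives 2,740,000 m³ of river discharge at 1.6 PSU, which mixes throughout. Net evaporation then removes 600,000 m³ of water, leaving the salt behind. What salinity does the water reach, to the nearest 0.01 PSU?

13.00 PSU

After mixing: salt = 2,930,000×21 + 2,740,000×1.6 = 65,914,000; volume = 5,670,000 m³
After evaporation: salt unchanged = 65,914,000; volume = 5,670,000 − 600,000 = 5,070,000 m³
S = 65,914,000 / 5,070,000 = 13.0008 PSU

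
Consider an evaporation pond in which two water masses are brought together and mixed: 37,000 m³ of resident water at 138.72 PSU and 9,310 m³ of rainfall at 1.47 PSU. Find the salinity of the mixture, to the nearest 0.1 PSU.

Weighted by volume,
salt = 37,000×138.72 + 9,310×1.47 = 5,132,640 + 13,685.7 = 5,146,325.7
volume = 37,000 + 9,310 = 46,310 m³
S = 5,146,325.7 / 46,310 = 111.128 PSU

111.1 PSU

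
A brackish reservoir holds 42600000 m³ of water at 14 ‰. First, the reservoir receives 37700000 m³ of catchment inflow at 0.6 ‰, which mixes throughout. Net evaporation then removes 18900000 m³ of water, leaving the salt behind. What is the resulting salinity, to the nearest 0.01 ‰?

10.08 ‰

After mixing: salt = 42,600,000×14 + 37,700,000×0.6 = 619,020,000; volume = 80,300,000 m³
After evaporation: salt unchanged = 619,020,000; volume = 80,300,000 − 18,900,000 = 61,400,000 m³
S = 619,020,000 / 61,400,000 = 10.0818 ‰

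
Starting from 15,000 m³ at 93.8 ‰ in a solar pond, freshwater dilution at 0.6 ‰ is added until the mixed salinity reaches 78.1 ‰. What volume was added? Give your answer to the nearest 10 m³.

3040 m³

Salt balance: 15,000×93.8 + V×0.6 = (15,000+V)×78.1
1,407,000 + 0.6V = 1,171,500 + 78.1V
235,500 = 77.5V
V = 3,038.71 m³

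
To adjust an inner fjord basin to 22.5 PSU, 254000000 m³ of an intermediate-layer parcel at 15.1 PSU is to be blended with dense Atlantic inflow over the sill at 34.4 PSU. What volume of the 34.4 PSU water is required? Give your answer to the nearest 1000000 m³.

158000000 m³

Salt balance: 254,000,000×15.1 + V×34.4 = (254,000,000+V)×22.5
3,835,400,000 + 34.4V = 5,715,000,000 + 22.5V
1,879,600,000 = 11.9V
V = 157,949,579.83 m³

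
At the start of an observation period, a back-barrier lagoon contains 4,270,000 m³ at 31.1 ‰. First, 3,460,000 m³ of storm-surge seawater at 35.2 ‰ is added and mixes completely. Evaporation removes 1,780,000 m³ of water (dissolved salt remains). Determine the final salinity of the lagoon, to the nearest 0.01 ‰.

After mixing: salt = 4,270,000×31.1 + 3,460,000×35.2 = 254,589,000; volume = 7,730,000 m³
After evaporation: salt unchanged = 254,589,000; volume = 7,730,000 − 1,780,000 = 5,950,000 m³
S = 254,589,000 / 5,950,000 = 42.7881 ‰

42.79 ‰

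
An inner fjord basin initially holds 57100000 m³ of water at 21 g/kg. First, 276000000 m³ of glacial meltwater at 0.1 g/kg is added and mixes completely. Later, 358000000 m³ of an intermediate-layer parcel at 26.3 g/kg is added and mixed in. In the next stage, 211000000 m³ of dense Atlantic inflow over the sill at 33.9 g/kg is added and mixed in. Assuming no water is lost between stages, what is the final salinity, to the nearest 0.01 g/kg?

19.73 g/kg

By conservation of dissolved salt,
Initial salt = 57,100,000×21 = 1,199,100,000
After stage 1: salt = 1,199,100,000 + 276,000,000×0.1 = 1,226,700,000; volume = 333,100,000 m³; S = 3.683 g/kg
After stage 2: salt = 1,226,700,000 + 358,000,000×26.3 = 10,642,100,000; volume = 691,100,000 m³; S = 15.399 g/kg
After stage 3: salt = 10,642,100,000 + 211,000,000×33.9 = 17,795,000,000; volume = 902,100,000 m³
S = 17,795,000,000 / 902,100,000 = 19.7262 g/kg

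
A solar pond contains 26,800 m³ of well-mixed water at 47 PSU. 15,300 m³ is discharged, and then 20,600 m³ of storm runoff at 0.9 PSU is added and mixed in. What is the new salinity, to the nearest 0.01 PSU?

Remaining after removal: 11,500 m³ at 47 PSU (salt = 540,500)
After addition: salt = 540,500 + 20,600×0.9 = 559,040; volume = 32,100 m³
S = 559,040 / 32,100 = 17.4156 PSU

17.42 PSU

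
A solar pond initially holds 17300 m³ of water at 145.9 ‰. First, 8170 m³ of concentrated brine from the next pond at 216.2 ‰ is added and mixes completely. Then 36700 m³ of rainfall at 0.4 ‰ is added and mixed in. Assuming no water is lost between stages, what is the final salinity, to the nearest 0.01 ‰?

Salt balance:
Initial salt = 17,300×145.9 = 2,524,070
After stage 1: salt = 2,524,070 + 8,170×216.2 = 4,290,424; volume = 25,470 m³; S = 168.45 ‰
After stage 2: salt = 4,290,424 + 36,700×0.4 = 4,305,104; volume = 62,170 m³
S = 4,305,104 / 62,170 = 69.2473 ‰

69.25 ‰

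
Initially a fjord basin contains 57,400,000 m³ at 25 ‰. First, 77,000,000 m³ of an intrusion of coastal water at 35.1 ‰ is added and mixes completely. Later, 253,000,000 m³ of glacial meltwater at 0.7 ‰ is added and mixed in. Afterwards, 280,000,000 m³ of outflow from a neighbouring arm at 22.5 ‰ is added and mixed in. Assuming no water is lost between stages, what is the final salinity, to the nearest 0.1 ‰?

Weighted by volume,
Initial salt = 57,400,000×25 = 1,435,000,000
After stage 1: salt = 1,435,000,000 + 77,000,000×35.1 = 4,137,700,000; volume = 134,400,000 m³; S = 30.786 ‰
After stage 2: salt = 4,137,700,000 + 253,000,000×0.7 = 4,314,800,000; volume = 387,400,000 m³; S = 11.138 ‰
After stage 3: salt = 4,314,800,000 + 280,000,000×22.5 = 10,614,800,000; volume = 667,400,000 m³
S = 10,614,800,000 / 667,400,000 = 15.9047 ‰

15.9 ‰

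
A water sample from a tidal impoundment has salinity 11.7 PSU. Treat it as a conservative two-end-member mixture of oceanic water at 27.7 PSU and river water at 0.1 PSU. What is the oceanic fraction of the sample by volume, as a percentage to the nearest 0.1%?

42.0%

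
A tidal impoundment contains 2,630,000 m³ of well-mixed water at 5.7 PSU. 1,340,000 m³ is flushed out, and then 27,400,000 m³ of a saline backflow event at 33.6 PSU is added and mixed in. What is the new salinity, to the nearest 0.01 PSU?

32.35 PSU

Remaining after removal: 1,290,000 m³ at 5.7 PSU (salt = 7,353,000)
After addition: salt = 7,353,000 + 27,400,000×33.6 = 927,993,000; volume = 28,690,000 m³
S = 927,993,000 / 28,690,000 = 32.3455 PSU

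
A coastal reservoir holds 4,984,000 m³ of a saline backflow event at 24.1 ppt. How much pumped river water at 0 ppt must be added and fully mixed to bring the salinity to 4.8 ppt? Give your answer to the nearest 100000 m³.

Salt balance: 4,984,000×24.1 + V×0 = (4,984,000+V)×4.8
120,114,400 + 0V = 23,923,200 + 4.8V
96,191,200 = 4.8V
V = 20,039,833.33 m³

20000000 m³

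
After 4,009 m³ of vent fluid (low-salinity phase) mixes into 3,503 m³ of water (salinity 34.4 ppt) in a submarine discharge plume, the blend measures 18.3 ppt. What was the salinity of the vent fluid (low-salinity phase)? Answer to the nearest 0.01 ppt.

4.23 ppt

Salt balance: 3,503×34.4 + 4,009×S = 7,512×18.3
120,503.2 + 4,009·S = 137,469.6
S = (137,469.6 − 120,503.2) / 4,009 = 4.2321 ppt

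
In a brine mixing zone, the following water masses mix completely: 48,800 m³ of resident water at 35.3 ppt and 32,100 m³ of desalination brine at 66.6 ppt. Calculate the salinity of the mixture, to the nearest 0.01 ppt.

47.72 ppt

Salt balance:
salt = 48,800×35.3 + 32,100×66.6 = 1,722,640 + 2,137,860 = 3,860,500
volume = 48,800 + 32,100 = 80,900 m³
S = 3,860,500 / 80,900 = 47.7194 ppt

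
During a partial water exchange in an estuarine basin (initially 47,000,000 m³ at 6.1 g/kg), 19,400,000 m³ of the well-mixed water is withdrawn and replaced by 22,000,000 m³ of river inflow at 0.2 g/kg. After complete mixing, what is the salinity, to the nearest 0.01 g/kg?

3.48 g/kg

Remaining after removal: 27,600,000 m³ at 6.1 g/kg (salt = 168,360,000)
After addition: salt = 168,360,000 + 22,000,000×0.2 = 172,760,000; volume = 49,600,000 m³
S = 172,760,000 / 49,600,000 = 3.4831 g/kg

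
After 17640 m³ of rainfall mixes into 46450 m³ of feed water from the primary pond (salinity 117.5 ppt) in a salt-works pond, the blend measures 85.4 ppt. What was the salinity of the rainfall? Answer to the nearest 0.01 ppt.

Salt balance: 46,450×117.5 + 17,640×S = 64,090×85.4
5,457,875 + 17,640·S = 5,473,286
S = (5,473,286 − 5,457,875) / 17,640 = 0.8736 ppt

0.87 ppt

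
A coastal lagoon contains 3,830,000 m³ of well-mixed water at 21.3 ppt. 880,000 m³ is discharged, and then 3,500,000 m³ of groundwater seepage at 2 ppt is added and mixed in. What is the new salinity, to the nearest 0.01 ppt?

10.83 ppt

Remaining after removal: 2,950,000 m³ at 21.3 ppt (salt = 62,835,000)
After addition: salt = 62,835,000 + 3,500,000×2 = 69,835,000; volume = 6,450,000 m³
S = 69,835,000 / 6,450,000 = 10.8271 ppt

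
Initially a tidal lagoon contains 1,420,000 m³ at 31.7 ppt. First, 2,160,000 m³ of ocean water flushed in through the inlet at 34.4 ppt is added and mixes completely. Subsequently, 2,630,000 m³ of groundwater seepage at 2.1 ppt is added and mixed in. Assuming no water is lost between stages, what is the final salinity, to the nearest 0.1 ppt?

Weighted by volume,
Initial salt = 1,420,000×31.7 = 45,014,000
After stage 1: salt = 45,014,000 + 2,160,000×34.4 = 119,318,000; volume = 3,580,000 m³; S = 33.329 ppt
After stage 2: salt = 119,318,000 + 2,630,000×2.1 = 124,841,000; volume = 6,210,000 m³
S = 124,841,000 / 6,210,000 = 20.1032 ppt

20.1 ppt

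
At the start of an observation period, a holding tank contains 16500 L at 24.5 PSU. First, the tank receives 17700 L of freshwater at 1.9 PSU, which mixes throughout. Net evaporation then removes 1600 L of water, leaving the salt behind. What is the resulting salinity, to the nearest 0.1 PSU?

13.4 PSU

After mixing: salt = 16,500×24.5 + 17,700×1.9 = 437,880; volume = 34,200 L
After evaporation: salt unchanged = 437,880; volume = 34,200 − 1,600 = 32,600 L
S = 437,880 / 32,600 = 13.4319 PSU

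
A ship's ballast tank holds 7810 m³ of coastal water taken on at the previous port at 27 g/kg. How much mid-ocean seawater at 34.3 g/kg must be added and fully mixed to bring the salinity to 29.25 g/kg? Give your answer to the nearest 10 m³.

Salt balance: 7,810×27 + V×34.3 = (7,810+V)×29.25
210,870 + 34.3V = 228,442.5 + 29.25V
17,572.5 = 5.05V
V = 3,479.7 m³

3480 m³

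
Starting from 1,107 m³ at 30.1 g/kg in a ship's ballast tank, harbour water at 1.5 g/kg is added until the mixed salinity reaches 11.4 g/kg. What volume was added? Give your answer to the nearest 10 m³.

2090 m³

Salt balance: 1,107×30.1 + V×1.5 = (1,107+V)×11.4
33,320.7 + 1.5V = 12,619.8 + 11.4V
20,700.9 = 9.9V
V = 2,091 m³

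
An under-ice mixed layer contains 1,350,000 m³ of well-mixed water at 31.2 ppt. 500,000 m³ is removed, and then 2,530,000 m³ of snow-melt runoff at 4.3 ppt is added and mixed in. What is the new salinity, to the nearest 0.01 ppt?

11.06 ppt

Remaining after removal: 850,000 m³ at 31.2 ppt (salt = 26,520,000)
After addition: salt = 26,520,000 + 2,530,000×4.3 = 37,399,000; volume = 3,380,000 m³
S = 37,399,000 / 3,380,000 = 11.0648 ppt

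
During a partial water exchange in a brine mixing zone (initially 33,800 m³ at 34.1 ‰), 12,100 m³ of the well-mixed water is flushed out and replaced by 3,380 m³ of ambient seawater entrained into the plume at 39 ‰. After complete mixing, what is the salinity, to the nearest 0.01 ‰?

34.76 ‰

Remaining after removal: 21,700 m³ at 34.1 ‰ (salt = 739,970)
After addition: salt = 739,970 + 3,380×39 = 871,790; volume = 25,080 m³
S = 871,790 / 25,080 = 34.7604 ‰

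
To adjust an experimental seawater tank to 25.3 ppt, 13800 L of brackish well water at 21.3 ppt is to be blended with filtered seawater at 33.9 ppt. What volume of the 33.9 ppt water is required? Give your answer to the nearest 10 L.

Salt balance: 13,800×21.3 + V×33.9 = (13,800+V)×25.3
293,940 + 33.9V = 349,140 + 25.3V
55,200 = 8.6V
V = 6,418.6 L

6420 L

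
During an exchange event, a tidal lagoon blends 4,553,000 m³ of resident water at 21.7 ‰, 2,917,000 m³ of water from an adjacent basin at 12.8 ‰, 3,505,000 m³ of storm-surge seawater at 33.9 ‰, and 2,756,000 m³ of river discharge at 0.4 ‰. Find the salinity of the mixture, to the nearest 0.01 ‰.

18.65 ‰

Salt balance:
salt = 4,553,000×21.7 + 2,917,000×12.8 + 3,505,000×33.9 + 2,756,000×0.4 = 98,800,100 + 37,337,600 + 118,819,500 + 1,102,400 = 256,059,600
volume = 4,553,000 + 2,917,000 + 3,505,000 + 2,756,000 = 13,731,000 m³
S = 256,059,600 / 13,731,000 = 18.6483 ‰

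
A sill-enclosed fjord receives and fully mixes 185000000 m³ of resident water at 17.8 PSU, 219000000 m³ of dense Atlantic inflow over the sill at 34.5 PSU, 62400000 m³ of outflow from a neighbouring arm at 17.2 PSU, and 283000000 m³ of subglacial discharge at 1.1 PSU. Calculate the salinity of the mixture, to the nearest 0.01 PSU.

16.32 PSU

Salt balance:
salt = 185,000,000×17.8 + 219,000,000×34.5 + 62,400,000×17.2 + 283,000,000×1.1 = 3,293,000,000 + 7,555,500,000 + 1,073,280,000 + 311,300,000 = 12,233,080,000
volume = 185,000,000 + 219,000,000 + 62,400,000 + 283,000,000 = 749,400,000 m³
S = 12,233,080,000 / 749,400,000 = 16.3238 PSU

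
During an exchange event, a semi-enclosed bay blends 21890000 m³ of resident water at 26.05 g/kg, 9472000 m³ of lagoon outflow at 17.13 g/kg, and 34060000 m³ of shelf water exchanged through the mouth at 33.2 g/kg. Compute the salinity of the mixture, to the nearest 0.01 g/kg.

Conserving salt mass:
salt = 21,890,000×26.05 + 9,472,000×17.13 + 34,060,000×33.2 = 570,234,500 + 162,255,360 + 1,130,792,000 = 1,863,281,860
volume = 21,890,000 + 9,472,000 + 34,060,000 = 65,422,000 m³
S = 1,863,281,860 / 65,422,000 = 28.481 g/kg

28.48 g/kg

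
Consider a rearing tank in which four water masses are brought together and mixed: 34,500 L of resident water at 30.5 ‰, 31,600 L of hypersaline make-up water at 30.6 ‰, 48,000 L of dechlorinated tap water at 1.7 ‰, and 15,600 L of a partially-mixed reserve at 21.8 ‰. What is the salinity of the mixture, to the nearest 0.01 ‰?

Weighted by volume,
salt = 34,500×30.5 + 31,600×30.6 + 48,000×1.7 + 15,600×21.8 = 1,052,250 + 966,960 + 81,600 + 340,080 = 2,440,890
volume = 34,500 + 31,600 + 48,000 + 15,600 = 129,700 L
S = 2,440,890 / 129,700 = 18.8195 ‰

18.82 ‰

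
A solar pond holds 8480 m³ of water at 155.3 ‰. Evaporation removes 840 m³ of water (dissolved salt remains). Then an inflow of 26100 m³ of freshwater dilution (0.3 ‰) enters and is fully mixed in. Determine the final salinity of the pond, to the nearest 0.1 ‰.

After evaporation: salt = 8,480×155.3 = 1,316,944; volume = 8,480 − 840 = 7,640 m³
After mixing: salt = 1,316,944 + 26,100×0.3 = 1,324,774; volume = 7,640 + 26,100 = 33,740 m³
S = 1,324,774 / 33,740 = 39.2642 ‰

39.3 ‰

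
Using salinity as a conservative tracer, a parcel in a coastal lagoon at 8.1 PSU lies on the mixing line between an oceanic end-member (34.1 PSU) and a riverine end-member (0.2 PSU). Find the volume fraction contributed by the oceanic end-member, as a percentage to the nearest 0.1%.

23.3%

Let g be the oceanic fraction. Salt balance per unit volume:
g×34.1 + (1−g)×0.2 = 8.1
g = (8.1 − 0.2) / (34.1 − 0.2) = 7.9/33.9 = 0.233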